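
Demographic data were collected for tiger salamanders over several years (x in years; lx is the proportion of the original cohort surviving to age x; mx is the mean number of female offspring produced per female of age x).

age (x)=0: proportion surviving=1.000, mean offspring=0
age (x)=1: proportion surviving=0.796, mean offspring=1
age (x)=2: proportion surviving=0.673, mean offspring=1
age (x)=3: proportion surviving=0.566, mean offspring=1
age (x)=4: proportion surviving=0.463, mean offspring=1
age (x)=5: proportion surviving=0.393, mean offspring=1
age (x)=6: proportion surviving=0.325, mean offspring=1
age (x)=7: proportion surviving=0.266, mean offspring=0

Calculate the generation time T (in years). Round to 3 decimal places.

lx·mx: 0, 0.796, 0.673, 0.566, 0.463, 0.393, 0.325, 0 → R0 = 3.216
x·lx·mx: 0, 0.796, 1.346, 1.698, 1.852, 1.965, 1.95, 0 → Σ = 9.607
T = 9.607 / 3.216 = 2.987251… → 2.987

2.987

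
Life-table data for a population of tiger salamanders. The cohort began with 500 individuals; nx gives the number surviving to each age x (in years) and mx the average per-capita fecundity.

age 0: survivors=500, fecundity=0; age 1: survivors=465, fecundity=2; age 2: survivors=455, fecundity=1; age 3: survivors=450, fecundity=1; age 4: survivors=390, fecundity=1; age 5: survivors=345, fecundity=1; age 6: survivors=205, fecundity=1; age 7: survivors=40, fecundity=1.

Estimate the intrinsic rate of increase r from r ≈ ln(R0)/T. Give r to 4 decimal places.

0.6092

lx = nx/n0 = nx/500: 1, 0.93, 0.91, 0.9, 0.78, 0.69, 0.41, 0.08
R0 = Σ lx·mx = 0 + 1.86 + 0.91 + 0.9 + 0.78 + 0.69 + 0.41 + 0.08 = 5.63
Σ x·lx·mx = 15.97; T = 15.97/5.63 = 2.83659…
r ≈ ln(R0)/T = ln(5.63)/2.83659… = 0.609221… → 0.6092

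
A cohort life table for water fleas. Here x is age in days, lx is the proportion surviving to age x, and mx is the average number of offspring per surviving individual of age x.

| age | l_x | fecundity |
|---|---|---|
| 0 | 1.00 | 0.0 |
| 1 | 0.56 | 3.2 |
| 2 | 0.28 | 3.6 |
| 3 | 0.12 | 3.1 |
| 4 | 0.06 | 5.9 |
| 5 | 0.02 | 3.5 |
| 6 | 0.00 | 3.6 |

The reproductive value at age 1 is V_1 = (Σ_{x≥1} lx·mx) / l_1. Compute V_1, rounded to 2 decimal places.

6.42

lx·mx for x ≥ 1: 1.792, 1.008, 0.372, 0.354, 0.07, 0 → sum = 3.596
V_1 = 3.596 / l_1 = 3.596 / 0.56 = 6.421429… → 6.42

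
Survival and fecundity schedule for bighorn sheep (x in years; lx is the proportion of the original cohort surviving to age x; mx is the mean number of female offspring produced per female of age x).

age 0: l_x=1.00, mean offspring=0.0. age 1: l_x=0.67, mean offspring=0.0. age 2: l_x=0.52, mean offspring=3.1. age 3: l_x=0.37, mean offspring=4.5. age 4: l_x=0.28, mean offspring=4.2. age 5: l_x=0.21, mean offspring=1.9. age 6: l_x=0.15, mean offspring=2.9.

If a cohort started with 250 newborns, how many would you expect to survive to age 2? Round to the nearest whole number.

130

Expected survivors = N0 · l_2 = 250 × 0.52 = 130 → 130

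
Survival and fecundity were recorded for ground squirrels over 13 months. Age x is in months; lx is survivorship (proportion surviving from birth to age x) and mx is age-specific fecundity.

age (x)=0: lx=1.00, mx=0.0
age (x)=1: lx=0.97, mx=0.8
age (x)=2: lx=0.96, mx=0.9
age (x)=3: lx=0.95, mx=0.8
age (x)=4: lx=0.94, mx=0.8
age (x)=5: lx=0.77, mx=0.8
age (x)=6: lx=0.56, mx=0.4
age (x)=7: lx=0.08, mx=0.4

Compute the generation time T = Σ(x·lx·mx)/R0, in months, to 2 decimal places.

3.09

lx·mx: 0, 0.776, 0.864, 0.76, 0.752, 0.616, 0.224, 0.032 → R0 = 4.024
x·lx·mx: 0, 0.776, 1.728, 2.28, 3.008, 3.08, 1.344, 0.224 → Σ = 12.44
T = 12.44 / 4.024 = 3.091451… → 3.09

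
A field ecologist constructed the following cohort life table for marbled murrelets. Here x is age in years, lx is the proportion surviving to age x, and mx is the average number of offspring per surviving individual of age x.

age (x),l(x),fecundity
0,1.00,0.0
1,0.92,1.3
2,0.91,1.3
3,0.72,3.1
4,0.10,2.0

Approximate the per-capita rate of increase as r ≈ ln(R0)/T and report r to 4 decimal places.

0.6835

R0 = Σ lx·mx = 0 + 1.196 + 1.183 + 2.232 + 0.2 = 4.811
Σ x·lx·mx = 11.058; T = 11.058/4.811 = 2.29848…
r ≈ ln(R0)/T = ln(4.811)/2.29848… = 0.683453… → 0.6835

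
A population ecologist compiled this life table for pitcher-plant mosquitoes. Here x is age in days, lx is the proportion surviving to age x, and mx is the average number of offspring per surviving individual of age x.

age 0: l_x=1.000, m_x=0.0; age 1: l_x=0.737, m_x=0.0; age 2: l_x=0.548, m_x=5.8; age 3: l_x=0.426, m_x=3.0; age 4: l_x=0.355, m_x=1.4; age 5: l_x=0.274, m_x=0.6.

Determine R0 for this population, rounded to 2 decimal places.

5.12

lx·mx by age: 0, 0, 3.1784, 1.278, 0.497, 0.1644
R0 = Σ lx·mx = 5.1178 → 5.12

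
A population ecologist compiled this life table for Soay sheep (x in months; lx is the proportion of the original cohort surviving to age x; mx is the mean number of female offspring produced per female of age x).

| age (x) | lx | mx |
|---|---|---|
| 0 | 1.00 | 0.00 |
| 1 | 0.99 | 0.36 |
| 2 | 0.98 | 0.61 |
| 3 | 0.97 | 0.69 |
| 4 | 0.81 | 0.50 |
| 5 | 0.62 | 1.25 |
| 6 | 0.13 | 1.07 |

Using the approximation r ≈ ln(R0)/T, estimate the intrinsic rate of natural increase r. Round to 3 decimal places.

R0 = Σ lx·mx = 0 + 0.3564 + 0.5978 + 0.6693 + 0.405 + 0.775 + 0.1391 = 2.9426
Σ x·lx·mx = 9.8895; T = 9.8895/2.9426 = 3.3608…
r ≈ ln(R0)/T = ln(2.9426)/3.3608… = 0.32114… → 0.321

0.321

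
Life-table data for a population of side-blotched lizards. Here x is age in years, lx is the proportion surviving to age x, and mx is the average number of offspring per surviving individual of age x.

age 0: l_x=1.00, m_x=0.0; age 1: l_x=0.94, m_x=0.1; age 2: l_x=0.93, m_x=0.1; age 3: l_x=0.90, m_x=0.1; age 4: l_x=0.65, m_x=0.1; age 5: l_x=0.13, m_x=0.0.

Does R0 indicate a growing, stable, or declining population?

declining

R0 = Σ lx·mx = 0 + 0.094 + 0.093 + 0.09 + 0.065 + 0 = 0.342
R0 < 1, so the population is declining.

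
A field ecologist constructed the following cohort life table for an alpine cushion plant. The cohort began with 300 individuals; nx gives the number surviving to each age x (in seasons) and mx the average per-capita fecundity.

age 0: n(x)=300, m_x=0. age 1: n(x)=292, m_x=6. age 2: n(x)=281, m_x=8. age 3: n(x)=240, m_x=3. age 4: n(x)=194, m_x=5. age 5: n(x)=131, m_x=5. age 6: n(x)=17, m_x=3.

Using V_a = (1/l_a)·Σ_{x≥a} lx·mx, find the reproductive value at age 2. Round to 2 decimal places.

16.53

lx = nx/n0 = nx/300: 1, 0.97333…, 0.93667…, 0.8, 0.64667…, 0.43667…, 0.05667…
lx·mx for x ≥ 2: 7.493333…, 2.4, 3.233333…, 2.183333…, 0.17… → sum = 15.48…
V_2 = 15.48… / l_2 = 15.48… / 0.936667… = 16.52669… → 16.53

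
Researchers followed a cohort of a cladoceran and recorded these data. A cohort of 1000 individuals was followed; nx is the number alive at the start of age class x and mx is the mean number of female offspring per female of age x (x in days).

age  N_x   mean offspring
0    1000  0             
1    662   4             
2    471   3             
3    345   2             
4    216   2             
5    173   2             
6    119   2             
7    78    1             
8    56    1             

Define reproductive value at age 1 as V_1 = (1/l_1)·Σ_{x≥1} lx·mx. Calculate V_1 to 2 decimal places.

lx = nx/n0 = nx/1000: 1, 0.662, 0.471, 0.345, 0.216, 0.173, 0.119, 0.078, 0.056
lx·mx for x ≥ 1: 2.648, 1.413, 0.69, 0.432, 0.346, 0.238, 0.078, 0.056 → sum = 5.901
V_1 = 5.901 / l_1 = 5.901 / 0.662 = 8.913897… → 8.91

8.91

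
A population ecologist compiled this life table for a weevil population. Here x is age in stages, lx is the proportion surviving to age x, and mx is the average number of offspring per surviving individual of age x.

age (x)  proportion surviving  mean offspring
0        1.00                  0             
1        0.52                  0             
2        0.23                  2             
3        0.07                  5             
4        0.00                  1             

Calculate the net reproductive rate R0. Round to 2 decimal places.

lx·mx by age: 0, 0, 0.46, 0.35, 0
R0 = Σ lx·mx = 0.81 → 0.81

0.81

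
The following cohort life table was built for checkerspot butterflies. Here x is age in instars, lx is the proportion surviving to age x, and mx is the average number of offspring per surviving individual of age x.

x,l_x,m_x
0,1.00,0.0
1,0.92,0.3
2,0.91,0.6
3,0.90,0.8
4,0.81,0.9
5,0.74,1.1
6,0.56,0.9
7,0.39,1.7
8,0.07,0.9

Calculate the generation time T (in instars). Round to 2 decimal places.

4.33

lx·mx: 0, 0.276, 0.546, 0.72, 0.729, 0.814, 0.504, 0.663, 0.063 → R0 = 4.315
x·lx·mx: 0, 0.276, 1.092, 2.16, 2.916, 4.07, 3.024, 4.641, 0.504 → Σ = 18.683
T = 18.683 / 4.315 = 4.32978… → 4.33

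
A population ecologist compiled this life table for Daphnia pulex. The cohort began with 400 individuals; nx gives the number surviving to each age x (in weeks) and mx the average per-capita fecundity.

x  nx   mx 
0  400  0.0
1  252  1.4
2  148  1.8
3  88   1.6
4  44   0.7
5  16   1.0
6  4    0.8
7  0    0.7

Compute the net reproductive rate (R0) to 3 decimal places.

2.025

lx = nx/n0 = nx/400: 1, 0.63, 0.37, 0.22, 0.11, 0.04, 0.01, 0
lx·mx by age: 0, 0.882, 0.666, 0.352, 0.077, 0.04, 0.008, 0
R0 = Σ lx·mx = 2.025 → 2.025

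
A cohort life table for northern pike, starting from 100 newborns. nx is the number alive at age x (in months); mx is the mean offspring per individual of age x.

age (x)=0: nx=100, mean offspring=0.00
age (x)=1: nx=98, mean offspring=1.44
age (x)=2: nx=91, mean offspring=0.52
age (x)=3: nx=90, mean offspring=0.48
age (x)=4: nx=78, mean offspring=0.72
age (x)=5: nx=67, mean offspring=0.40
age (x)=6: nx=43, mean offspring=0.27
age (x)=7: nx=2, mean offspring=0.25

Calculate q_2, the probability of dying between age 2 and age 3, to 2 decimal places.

lx = nx/n0 = nx/100: 1, 0.98, 0.91, 0.9, 0.78, 0.67, 0.43, 0.02
q_2 = (l_2 − l_3) / l_2 = (0.91 − 0.9) / 0.91
     = 0.01 / 0.91 = 0.010989… → 0.01

0.01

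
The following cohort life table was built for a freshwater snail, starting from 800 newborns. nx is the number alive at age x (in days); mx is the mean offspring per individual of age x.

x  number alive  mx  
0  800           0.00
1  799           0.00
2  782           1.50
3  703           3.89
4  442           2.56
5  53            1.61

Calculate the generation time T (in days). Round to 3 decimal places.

lx = nx/n0 = nx/800: 1, 0.99875, 0.9775, 0.87875, 0.5525, 0.06625
lx·mx: 0, 0, 1.46625, 3.418338…, 1.4144, 0.106663… → R0 = 6.40565…
x·lx·mx: 0, 0, 2.9325, 10.255013…, 5.6576, 0.533313… → Σ = 19.378425…
T = 19.378425… / 6.40565… = 3.025208… → 3.025

3.025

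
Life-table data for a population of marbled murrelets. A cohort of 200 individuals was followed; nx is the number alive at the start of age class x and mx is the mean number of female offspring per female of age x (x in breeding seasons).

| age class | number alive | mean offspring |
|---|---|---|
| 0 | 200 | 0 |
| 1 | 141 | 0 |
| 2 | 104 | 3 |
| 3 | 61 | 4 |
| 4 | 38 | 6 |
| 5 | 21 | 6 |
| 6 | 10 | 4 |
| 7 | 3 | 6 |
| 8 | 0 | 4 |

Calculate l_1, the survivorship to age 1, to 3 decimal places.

0.705

l_1 = n_1/n_0 = 141/200 = 0.705 → 0.705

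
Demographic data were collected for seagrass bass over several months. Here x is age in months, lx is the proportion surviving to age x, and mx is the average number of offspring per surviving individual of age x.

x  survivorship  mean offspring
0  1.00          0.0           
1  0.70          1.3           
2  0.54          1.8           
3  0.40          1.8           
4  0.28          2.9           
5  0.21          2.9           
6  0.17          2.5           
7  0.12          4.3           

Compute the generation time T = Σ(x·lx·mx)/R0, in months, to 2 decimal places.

3.52

lx·mx: 0, 0.91, 0.972, 0.72, 0.812, 0.609, 0.425, 0.516 → R0 = 4.964
x·lx·mx: 0, 0.91, 1.944, 2.16, 3.248, 3.045, 2.55, 3.612 → Σ = 17.469
T = 17.469 / 4.964 = 3.519138… → 3.52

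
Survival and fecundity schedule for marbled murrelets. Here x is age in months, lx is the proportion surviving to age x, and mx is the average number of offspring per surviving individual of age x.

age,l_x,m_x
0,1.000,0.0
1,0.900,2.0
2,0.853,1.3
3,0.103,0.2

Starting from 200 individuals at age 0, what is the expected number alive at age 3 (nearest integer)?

21

Expected survivors = N0 · l_3 = 200 × 0.103 = 20.6 → 21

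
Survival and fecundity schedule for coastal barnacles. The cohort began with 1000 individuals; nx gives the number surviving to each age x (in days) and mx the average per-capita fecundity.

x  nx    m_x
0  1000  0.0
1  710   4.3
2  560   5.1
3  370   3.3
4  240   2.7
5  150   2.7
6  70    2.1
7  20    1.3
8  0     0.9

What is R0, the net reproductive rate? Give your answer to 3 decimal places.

lx = nx/n0 = nx/1000: 1, 0.71, 0.56, 0.37, 0.24, 0.15, 0.07, 0.02, 0
lx·mx by age: 0, 3.053, 2.856, 1.221, 0.648, 0.405, 0.147, 0.026, 0
R0 = Σ lx·mx = 8.356 → 8.356

8.356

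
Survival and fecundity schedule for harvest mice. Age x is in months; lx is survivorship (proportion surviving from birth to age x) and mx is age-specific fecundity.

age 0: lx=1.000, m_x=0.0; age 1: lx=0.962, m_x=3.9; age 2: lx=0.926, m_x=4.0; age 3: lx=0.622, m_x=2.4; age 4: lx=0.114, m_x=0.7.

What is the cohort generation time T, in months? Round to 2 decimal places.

1.77

lx·mx: 0, 3.7518, 3.704, 1.4928, 0.0798 → R0 = 9.0284
x·lx·mx: 0, 3.7518, 7.408, 4.4784, 0.3192 → Σ = 15.9574
T = 15.9574 / 9.0284 = 1.767467… → 1.77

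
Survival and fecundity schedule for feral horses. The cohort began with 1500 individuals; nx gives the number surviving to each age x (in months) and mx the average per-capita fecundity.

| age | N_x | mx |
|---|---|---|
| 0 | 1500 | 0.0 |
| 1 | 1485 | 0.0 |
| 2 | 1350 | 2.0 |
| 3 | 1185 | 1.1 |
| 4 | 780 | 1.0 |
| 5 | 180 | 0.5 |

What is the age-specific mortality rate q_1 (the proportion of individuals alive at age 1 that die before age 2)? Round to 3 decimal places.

0.091

lx = nx/n0 = nx/1500: 1, 0.99, 0.9, 0.79, 0.52, 0.12
q_1 = (l_1 − l_2) / l_1 = (0.99 − 0.9) / 0.99
     = 0.09 / 0.99 = 0.090909… → 0.091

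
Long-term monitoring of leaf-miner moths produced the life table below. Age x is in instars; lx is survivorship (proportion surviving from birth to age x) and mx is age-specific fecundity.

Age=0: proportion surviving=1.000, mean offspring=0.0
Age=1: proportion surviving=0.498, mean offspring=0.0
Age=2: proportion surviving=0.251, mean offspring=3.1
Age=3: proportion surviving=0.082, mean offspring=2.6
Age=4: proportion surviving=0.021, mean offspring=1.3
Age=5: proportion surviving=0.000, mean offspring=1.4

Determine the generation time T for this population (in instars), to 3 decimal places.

2.263

lx·mx: 0, 0, 0.7781, 0.2132, 0.0273, 0 → R0 = 1.0186
x·lx·mx: 0, 0, 1.5562, 0.6396, 0.1092, 0 → Σ = 2.305
T = 2.305 / 1.0186 = 2.26291… → 2.263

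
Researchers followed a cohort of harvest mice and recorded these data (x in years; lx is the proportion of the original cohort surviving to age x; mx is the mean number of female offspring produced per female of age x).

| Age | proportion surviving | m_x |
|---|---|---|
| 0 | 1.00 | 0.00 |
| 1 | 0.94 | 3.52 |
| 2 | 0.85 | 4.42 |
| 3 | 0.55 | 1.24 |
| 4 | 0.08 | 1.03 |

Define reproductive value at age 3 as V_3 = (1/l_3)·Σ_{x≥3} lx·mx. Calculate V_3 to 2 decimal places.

1.39

lx·mx for x ≥ 3: 0.682, 0.0824 → sum = 0.7644
V_3 = 0.7644 / l_3 = 0.7644 / 0.55 = 1.389818… → 1.39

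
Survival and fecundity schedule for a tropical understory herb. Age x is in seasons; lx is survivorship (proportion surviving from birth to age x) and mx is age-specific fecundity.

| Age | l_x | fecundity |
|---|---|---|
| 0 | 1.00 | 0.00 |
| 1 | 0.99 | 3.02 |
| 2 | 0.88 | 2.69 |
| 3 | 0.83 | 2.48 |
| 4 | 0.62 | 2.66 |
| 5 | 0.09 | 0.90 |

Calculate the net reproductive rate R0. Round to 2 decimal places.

lx·mx by age: 0, 2.9898, 2.3672, 2.0584, 1.6492, 0.081
R0 = Σ lx·mx = 9.1456 → 9.15

9.15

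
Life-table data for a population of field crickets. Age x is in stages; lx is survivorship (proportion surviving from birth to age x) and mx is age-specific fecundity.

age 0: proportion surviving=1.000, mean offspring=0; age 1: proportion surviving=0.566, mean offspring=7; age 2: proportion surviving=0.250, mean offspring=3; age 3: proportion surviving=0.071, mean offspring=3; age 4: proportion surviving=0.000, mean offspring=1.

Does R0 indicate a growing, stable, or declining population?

R0 = Σ lx·mx = 0 + 3.962 + 0.75 + 0.213 + 0 = 4.925
R0 > 1, so the population is growing.

growing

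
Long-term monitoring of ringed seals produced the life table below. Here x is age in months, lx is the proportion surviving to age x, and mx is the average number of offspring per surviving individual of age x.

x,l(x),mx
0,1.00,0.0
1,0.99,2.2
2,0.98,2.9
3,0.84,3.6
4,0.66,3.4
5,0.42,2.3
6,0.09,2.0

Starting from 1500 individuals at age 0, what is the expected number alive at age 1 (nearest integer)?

1485

Expected survivors = N0 · l_1 = 1500 × 0.99 = 1485 → 1485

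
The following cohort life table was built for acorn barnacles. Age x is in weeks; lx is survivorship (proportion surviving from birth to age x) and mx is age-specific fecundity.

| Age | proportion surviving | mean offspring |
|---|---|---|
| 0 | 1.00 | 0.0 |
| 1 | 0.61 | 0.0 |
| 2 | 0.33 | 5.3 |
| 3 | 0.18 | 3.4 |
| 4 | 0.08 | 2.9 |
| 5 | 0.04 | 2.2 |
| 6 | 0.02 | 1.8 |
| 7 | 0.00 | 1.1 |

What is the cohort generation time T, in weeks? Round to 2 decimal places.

2.55

lx·mx: 0, 0, 1.749, 0.612, 0.232, 0.088, 0.036, 0 → R0 = 2.717
x·lx·mx: 0, 0, 3.498, 1.836, 0.928, 0.44, 0.216, 0 → Σ = 6.918
T = 6.918 / 2.717 = 2.546191… → 2.55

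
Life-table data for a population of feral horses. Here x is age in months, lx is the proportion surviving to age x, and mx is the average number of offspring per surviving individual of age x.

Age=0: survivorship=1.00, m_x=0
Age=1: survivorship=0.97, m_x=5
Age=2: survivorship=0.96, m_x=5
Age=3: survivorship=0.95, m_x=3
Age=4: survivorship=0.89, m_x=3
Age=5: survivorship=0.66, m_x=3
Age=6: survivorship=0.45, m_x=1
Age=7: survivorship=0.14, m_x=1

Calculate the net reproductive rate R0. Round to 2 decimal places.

lx·mx by age: 0, 4.85, 4.8, 2.85, 2.67, 1.98, 0.45, 0.14
R0 = Σ lx·mx = 17.74 → 17.74

17.74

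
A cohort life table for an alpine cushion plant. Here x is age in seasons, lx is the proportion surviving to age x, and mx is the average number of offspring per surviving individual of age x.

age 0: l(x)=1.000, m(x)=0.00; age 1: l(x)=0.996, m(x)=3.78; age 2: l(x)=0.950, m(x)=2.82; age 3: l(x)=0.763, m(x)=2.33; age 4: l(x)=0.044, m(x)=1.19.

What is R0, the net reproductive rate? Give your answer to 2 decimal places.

8.27

lx·mx by age: 0, 3.76488, 2.679, 1.77779, 0.05236
R0 = Σ lx·mx = 8.27403 → 8.27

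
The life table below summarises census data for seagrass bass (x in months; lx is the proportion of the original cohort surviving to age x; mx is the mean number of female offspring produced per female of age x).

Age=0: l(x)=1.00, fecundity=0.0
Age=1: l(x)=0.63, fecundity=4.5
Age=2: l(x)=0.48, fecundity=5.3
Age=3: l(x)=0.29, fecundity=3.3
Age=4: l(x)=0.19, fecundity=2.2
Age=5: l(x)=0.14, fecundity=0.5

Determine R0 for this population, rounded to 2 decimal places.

6.82

lx·mx by age: 0, 2.835, 2.544, 0.957, 0.418, 0.07
R0 = Σ lx·mx = 6.824 → 6.82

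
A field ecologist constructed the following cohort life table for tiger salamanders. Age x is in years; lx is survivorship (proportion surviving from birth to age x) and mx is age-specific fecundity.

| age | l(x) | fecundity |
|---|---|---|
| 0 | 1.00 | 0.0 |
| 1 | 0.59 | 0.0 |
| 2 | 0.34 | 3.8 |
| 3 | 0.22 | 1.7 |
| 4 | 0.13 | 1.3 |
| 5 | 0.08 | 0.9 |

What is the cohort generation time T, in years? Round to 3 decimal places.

lx·mx: 0, 0, 1.292, 0.374, 0.169, 0.072 → R0 = 1.907
x·lx·mx: 0, 0, 2.584, 1.122, 0.676, 0.36 → Σ = 4.742
T = 4.742 / 1.907 = 2.486628… → 2.487

2.487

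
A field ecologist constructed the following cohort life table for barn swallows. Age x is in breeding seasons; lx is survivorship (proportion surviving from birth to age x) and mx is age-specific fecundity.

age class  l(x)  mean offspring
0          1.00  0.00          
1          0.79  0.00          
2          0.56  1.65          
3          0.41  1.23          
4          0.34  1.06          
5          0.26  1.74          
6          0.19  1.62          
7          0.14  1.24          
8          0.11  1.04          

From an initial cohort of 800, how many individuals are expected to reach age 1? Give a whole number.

632

Expected survivors = N0 · l_1 = 800 × 0.79 = 632 → 632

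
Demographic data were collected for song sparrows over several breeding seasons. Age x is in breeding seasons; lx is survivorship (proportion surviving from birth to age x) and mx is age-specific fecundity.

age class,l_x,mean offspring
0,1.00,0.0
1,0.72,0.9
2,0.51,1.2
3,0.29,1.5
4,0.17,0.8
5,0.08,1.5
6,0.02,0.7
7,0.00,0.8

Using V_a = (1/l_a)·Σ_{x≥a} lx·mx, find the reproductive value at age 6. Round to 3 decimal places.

0.700

lx·mx for x ≥ 6: 0.014, 0 → sum = 0.014
V_6 = 0.014 / l_6 = 0.014 / 0.02 = 0.7 → 0.700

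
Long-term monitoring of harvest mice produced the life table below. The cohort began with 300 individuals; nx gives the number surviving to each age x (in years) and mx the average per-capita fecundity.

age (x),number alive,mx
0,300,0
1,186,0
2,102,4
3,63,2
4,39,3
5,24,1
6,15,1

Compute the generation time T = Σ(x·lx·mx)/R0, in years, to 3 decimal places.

lx = nx/n0 = nx/300: 1, 0.62, 0.34, 0.21, 0.13, 0.08, 0.05
lx·mx: 0, 0, 1.36, 0.42, 0.39, 0.08, 0.05 → R0 = 2.3
x·lx·mx: 0, 0, 2.72, 1.26, 1.56, 0.4, 0.3 → Σ = 6.24
T = 6.24 / 2.3 = 2.713043… → 2.713

2.713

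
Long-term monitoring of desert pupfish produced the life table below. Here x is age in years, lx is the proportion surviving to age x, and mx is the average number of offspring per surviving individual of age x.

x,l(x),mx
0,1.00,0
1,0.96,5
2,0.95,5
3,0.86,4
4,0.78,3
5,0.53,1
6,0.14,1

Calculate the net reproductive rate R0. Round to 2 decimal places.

lx·mx by age: 0, 4.8, 4.75, 3.44, 2.34, 0.53, 0.14
R0 = Σ lx·mx = 16 → 16.00

16.00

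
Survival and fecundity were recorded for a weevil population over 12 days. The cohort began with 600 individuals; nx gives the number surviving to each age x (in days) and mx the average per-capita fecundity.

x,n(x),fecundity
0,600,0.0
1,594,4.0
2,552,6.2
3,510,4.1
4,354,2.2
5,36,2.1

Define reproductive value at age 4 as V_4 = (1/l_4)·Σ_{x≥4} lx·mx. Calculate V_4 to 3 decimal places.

lx = nx/n0 = nx/600: 1, 0.99, 0.92, 0.85, 0.59, 0.06
lx·mx for x ≥ 4: 1.298, 0.126 → sum = 1.424
V_4 = 1.424 / l_4 = 1.424 / 0.59 = 2.413559… → 2.414

2.414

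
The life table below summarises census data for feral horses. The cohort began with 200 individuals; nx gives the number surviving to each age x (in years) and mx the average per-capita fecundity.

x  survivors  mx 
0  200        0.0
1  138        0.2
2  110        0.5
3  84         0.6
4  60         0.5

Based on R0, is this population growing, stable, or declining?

declining

lx = nx/n0 = nx/200: 1, 0.69, 0.55, 0.42, 0.3
R0 = Σ lx·mx = 0 + 0.138 + 0.275 + 0.252 + 0.15 = 0.815
R0 < 1, so the population is declining.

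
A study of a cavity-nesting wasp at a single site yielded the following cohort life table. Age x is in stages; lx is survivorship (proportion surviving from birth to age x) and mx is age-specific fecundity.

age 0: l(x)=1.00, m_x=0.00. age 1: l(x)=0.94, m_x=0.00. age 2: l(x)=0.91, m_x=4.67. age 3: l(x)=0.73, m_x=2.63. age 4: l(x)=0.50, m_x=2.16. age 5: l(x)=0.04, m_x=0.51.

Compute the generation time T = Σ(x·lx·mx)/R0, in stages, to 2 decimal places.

2.57

lx·mx: 0, 0, 4.2497, 1.9199, 1.08, 0.0204 → R0 = 7.27
x·lx·mx: 0, 0, 8.4994, 5.7597, 4.32, 0.102 → Σ = 18.6811
T = 18.6811 / 7.27 = 2.569615… → 2.57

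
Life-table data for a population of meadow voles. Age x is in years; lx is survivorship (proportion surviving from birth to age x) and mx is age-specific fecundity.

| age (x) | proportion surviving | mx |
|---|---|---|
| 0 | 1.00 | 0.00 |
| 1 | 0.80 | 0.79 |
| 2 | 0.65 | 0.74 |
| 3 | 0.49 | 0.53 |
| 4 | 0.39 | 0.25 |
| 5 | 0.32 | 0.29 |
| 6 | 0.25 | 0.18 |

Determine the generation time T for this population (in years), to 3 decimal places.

2.175

lx·mx: 0, 0.632, 0.481, 0.2597, 0.0975, 0.0928, 0.045 → R0 = 1.608
x·lx·mx: 0, 0.632, 0.962, 0.7791, 0.39, 0.464, 0.27 → Σ = 3.4971
T = 3.4971 / 1.608 = 2.174813… → 2.175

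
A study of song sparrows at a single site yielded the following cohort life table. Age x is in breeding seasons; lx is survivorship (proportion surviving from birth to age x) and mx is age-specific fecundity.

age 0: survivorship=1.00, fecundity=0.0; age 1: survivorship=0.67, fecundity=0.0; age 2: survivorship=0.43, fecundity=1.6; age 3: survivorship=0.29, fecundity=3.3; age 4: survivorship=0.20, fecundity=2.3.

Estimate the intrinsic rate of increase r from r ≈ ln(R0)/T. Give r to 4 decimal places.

R0 = Σ lx·mx = 0 + 0 + 0.688 + 0.957 + 0.46 = 2.105
Σ x·lx·mx = 6.087; T = 6.087/2.105 = 2.89169…
r ≈ ln(R0)/T = ln(2.105)/2.89169… = 0.257398… → 0.2574

0.2574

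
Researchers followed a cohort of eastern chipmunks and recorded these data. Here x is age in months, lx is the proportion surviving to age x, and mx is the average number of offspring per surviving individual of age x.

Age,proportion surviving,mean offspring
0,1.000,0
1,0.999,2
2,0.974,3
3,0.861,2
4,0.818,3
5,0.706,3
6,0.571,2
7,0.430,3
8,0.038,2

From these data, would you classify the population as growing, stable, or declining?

R0 = Σ lx·mx = 0 + 1.998 + 2.922 + 1.722 + 2.454 + 2.118 + 1.142 + 1.29 + 0.076 = 13.722
R0 > 1, so the population is growing.

growing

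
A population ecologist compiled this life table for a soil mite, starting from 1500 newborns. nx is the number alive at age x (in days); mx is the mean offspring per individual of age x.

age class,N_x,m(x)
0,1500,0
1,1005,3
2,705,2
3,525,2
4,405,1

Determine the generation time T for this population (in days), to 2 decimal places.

lx = nx/n0 = nx/1500: 1, 0.67, 0.47, 0.35, 0.27
lx·mx: 0, 2.01, 0.94, 0.7, 0.27 → R0 = 3.92
x·lx·mx: 0, 2.01, 1.88, 2.1, 1.08 → Σ = 7.07
T = 7.07 / 3.92 = 1.803571… → 1.80

1.80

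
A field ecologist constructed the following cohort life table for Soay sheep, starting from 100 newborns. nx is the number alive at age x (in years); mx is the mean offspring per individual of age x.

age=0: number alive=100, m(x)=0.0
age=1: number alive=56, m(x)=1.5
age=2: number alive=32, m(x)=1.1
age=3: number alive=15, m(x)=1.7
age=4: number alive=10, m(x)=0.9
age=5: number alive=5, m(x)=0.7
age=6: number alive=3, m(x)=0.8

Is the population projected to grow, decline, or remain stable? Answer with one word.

lx = nx/n0 = nx/100: 1, 0.56, 0.32, 0.15, 0.1, 0.05, 0.03
R0 = Σ lx·mx = 0 + 0.84 + 0.352 + 0.255 + 0.09 + 0.035 + 0.024 = 1.596
R0 > 1, so the population is growing.

growing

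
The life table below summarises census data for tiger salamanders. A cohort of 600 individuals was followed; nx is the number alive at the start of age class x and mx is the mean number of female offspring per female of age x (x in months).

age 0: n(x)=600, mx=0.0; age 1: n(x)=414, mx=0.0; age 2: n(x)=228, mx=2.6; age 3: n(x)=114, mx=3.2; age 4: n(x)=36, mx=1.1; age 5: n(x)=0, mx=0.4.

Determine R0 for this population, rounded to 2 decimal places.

lx = nx/n0 = nx/600: 1, 0.69, 0.38, 0.19, 0.06, 0
lx·mx by age: 0, 0, 0.988, 0.608, 0.066, 0
R0 = Σ lx·mx = 1.662 → 1.66

1.66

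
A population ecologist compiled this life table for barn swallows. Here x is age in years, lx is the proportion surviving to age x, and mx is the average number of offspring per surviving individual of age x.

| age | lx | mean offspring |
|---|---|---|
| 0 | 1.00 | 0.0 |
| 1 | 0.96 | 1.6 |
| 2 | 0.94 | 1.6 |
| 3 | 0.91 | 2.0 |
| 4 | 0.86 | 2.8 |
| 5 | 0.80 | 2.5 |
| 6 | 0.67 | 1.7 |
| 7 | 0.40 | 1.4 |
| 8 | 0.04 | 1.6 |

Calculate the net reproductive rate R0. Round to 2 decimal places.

lx·mx by age: 0, 1.536, 1.504, 1.82, 2.408, 2, 1.139, 0.56, 0.064
R0 = Σ lx·mx = 11.031 → 11.03

11.03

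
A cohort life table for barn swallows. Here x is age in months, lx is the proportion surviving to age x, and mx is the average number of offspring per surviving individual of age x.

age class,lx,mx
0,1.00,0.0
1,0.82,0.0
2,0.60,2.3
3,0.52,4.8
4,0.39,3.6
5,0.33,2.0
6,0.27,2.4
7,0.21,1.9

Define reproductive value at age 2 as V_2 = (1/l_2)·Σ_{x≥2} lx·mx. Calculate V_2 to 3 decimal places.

11.645

lx·mx for x ≥ 2: 1.38, 2.496, 1.404, 0.66, 0.648, 0.399 → sum = 6.987
V_2 = 6.987 / l_2 = 6.987 / 0.6 = 11.645 → 11.645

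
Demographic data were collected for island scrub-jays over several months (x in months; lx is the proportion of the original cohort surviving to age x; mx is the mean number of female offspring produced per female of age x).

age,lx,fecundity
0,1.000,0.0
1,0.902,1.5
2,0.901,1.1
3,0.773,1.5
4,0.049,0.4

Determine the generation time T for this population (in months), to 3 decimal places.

lx·mx: 0, 1.353, 0.9911, 1.1595, 0.0196 → R0 = 3.5232
x·lx·mx: 0, 1.353, 1.9822, 3.4785, 0.0784 → Σ = 6.8921
T = 6.8921 / 3.5232 = 1.956205… → 1.956

1.956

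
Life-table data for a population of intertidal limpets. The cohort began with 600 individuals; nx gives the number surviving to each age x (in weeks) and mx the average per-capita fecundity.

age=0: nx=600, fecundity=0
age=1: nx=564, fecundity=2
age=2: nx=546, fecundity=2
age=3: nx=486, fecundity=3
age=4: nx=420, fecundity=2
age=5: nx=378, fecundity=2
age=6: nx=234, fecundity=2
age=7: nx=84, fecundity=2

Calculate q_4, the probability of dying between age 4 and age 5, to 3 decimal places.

0.100

lx = nx/n0 = nx/600: 1, 0.94, 0.91, 0.81, 0.7, 0.63, 0.39, 0.14
q_4 = (l_4 − l_5) / l_4 = (0.7 − 0.63) / 0.7
     = 0.07 / 0.7 = 0.1 → 0.100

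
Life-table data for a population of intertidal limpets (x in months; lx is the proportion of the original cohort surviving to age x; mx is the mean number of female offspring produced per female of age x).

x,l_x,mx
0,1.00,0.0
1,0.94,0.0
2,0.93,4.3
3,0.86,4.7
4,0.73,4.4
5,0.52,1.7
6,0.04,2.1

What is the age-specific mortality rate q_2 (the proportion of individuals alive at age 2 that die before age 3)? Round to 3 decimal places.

q_2 = (l_2 − l_3) / l_2 = (0.93 − 0.86) / 0.93
     = 0.07 / 0.93 = 0.075269… → 0.075

0.075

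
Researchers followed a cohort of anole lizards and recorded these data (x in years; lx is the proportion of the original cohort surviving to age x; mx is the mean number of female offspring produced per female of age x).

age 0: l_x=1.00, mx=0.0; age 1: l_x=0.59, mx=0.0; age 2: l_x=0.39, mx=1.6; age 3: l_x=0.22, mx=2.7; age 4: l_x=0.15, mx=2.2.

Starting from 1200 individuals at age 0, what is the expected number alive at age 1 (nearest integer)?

Expected survivors = N0 · l_1 = 1200 × 0.59 = 708 → 708

708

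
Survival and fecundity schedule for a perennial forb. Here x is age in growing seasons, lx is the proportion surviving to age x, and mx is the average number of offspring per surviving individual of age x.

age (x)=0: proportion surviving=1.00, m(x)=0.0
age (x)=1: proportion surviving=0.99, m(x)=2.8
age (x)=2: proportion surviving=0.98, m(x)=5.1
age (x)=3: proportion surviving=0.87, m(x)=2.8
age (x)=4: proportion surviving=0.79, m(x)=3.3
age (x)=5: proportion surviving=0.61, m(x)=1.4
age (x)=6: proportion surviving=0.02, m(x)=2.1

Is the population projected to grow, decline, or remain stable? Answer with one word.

R0 = Σ lx·mx = 0 + 2.772 + 4.998 + 2.436 + 2.607 + 0.854 + 0.042 = 13.709
R0 > 1, so the population is growing.

growing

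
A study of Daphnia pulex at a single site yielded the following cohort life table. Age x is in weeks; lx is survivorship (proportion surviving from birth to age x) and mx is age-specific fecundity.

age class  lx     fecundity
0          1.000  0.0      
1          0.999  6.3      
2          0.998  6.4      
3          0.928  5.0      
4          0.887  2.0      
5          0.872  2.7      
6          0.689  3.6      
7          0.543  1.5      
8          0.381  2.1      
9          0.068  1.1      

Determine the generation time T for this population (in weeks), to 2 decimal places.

3.10

lx·mx: 0, 6.2937, 6.3872, 4.64, 1.774, 2.3544, 2.4804, 0.8145, 0.8001, 0.0748 → R0 = 25.6191
x·lx·mx: 0, 6.2937, 12.7744, 13.92, 7.096, 11.772, 14.8824, 5.7015, 6.4008, 0.6732 → Σ = 79.514
T = 79.514 / 25.6191 = 3.1037… → 3.10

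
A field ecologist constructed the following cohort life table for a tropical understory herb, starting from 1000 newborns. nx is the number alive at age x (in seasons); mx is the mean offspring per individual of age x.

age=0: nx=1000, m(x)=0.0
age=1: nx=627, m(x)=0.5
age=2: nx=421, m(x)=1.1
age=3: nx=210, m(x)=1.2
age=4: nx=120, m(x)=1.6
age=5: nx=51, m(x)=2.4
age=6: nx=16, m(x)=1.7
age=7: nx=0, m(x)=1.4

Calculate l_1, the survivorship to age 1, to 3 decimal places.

l_1 = n_1/n_0 = 627/1000 = 0.627 → 0.627

0.627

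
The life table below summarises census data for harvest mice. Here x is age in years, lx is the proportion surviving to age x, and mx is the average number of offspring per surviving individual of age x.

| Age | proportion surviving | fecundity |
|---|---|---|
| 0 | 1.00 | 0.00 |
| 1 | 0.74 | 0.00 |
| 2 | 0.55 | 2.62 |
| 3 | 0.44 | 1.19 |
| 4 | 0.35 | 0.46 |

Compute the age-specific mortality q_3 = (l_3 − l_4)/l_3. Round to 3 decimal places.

0.205

q_3 = (l_3 − l_4) / l_3 = (0.44 − 0.35) / 0.44
     = 0.09 / 0.44 = 0.204545… → 0.205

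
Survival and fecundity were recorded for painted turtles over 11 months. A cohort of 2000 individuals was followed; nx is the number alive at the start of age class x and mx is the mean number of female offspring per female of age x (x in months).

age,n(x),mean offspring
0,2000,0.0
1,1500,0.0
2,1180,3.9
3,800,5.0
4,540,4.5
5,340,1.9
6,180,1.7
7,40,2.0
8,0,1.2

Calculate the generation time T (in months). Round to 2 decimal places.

lx = nx/n0 = nx/2000: 1, 0.75, 0.59, 0.4, 0.27, 0.17, 0.09, 0.02, 0
lx·mx: 0, 0, 2.301, 2, 1.215, 0.323, 0.153, 0.04, 0 → R0 = 6.032
x·lx·mx: 0, 0, 4.602, 6, 4.86, 1.615, 0.918, 0.28, 0 → Σ = 18.275
T = 18.275 / 6.032 = 3.029675… → 3.03

3.03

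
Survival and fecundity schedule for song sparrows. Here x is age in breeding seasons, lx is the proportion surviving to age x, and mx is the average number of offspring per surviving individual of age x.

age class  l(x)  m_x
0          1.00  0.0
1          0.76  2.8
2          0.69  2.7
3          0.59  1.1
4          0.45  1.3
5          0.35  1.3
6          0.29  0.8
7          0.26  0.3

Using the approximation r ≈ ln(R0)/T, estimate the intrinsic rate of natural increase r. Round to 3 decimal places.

R0 = Σ lx·mx = 0 + 2.128 + 1.863 + 0.649 + 0.585 + 0.455 + 0.232 + 0.078 = 5.99
Σ x·lx·mx = 14.354; T = 14.354/5.99 = 2.39633…
r ≈ ln(R0)/T = ln(5.99)/2.39633… = 0.74701… → 0.747

0.747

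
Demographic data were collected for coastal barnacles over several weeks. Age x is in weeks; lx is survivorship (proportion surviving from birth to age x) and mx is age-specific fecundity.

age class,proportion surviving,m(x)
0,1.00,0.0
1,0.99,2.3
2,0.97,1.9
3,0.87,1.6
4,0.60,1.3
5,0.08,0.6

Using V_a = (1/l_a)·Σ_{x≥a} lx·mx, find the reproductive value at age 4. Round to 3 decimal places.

lx·mx for x ≥ 4: 0.78, 0.048 → sum = 0.828
V_4 = 0.828 / l_4 = 0.828 / 0.6 = 1.38 → 1.380

1.380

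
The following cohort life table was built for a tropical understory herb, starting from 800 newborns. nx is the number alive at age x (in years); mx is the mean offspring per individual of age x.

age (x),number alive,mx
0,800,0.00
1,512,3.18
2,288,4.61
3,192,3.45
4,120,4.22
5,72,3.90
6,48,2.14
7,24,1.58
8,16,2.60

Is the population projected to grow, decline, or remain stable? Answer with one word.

lx = nx/n0 = nx/800: 1, 0.64, 0.36, 0.24, 0.15, 0.09, 0.06, 0.03, 0.02
R0 = Σ lx·mx = 0 + 2.0352 + 1.6596 + 0.828 + 0.633 + 0.351 + 0.1284 + 0.0474 + 0.052 = 5.7346
R0 > 1, so the population is growing.

growing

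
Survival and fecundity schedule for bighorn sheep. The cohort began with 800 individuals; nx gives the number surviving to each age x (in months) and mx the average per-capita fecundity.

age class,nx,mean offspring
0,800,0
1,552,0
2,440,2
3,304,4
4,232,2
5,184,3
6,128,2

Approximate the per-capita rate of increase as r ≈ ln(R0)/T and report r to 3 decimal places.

lx = nx/n0 = nx/800: 1, 0.69, 0.55, 0.38, 0.29, 0.23, 0.16
R0 = Σ lx·mx = 0 + 0 + 1.1 + 1.52 + 0.58 + 0.69 + 0.32 = 4.21
Σ x·lx·mx = 14.45; T = 14.45/4.21 = 3.4323…
r ≈ ln(R0)/T = ln(4.21)/3.4323… = 0.4188… → 0.419

0.419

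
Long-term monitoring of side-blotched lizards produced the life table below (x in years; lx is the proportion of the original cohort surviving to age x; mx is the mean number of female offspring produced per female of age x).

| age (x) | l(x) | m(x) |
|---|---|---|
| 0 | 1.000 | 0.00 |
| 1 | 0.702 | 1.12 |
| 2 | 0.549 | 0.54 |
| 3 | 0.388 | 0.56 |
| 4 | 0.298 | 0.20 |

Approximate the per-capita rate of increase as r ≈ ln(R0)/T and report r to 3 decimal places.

R0 = Σ lx·mx = 0 + 0.78624 + 0.29646 + 0.21728 + 0.0596 = 1.35958
Σ x·lx·mx = 2.2694; T = 2.2694/1.35958 = 1.66919…
r ≈ ln(R0)/T = ln(1.35958)/1.66919… = 0.18403… → 0.184

0.184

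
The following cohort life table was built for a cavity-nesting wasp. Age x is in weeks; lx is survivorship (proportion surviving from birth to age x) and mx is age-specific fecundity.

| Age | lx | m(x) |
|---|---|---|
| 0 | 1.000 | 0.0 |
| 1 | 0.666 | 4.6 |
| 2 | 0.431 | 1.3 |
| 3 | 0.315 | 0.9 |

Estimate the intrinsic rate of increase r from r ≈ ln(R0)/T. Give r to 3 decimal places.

1.058

R0 = Σ lx·mx = 0 + 3.0636 + 0.5603 + 0.2835 = 3.9074
Σ x·lx·mx = 5.0347; T = 5.0347/3.9074 = 1.2885…
r ≈ ln(R0)/T = ln(3.9074)/1.2885… = 1.05772… → 1.058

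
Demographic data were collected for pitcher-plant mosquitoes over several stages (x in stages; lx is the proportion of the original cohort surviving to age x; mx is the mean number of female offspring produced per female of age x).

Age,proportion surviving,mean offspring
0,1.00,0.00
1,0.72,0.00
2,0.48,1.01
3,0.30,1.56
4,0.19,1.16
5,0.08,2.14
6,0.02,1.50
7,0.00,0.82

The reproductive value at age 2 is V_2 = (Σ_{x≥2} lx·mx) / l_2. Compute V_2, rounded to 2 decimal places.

lx·mx for x ≥ 2: 0.4848, 0.468, 0.2204, 0.1712, 0.03, 0 → sum = 1.3744
V_2 = 1.3744 / l_2 = 1.3744 / 0.48 = 2.863333… → 2.86

2.86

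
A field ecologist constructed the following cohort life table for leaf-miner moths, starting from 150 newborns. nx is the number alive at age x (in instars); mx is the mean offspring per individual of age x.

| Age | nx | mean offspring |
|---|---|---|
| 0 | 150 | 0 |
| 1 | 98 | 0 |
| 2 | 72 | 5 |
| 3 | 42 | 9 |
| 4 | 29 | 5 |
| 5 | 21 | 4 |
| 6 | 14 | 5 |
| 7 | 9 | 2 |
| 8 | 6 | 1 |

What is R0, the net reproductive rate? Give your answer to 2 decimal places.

7.07

lx = nx/n0 = nx/150: 1, 0.65333…, 0.48, 0.28, 0.19333…, 0.14, 0.09333…, 0.06, 0.04
lx·mx by age: 0, 0, 2.4, 2.52, 0.966667…, 0.56, 0.466667…, 0.12, 0.04
R0 = Σ lx·mx = 7.073333… → 7.07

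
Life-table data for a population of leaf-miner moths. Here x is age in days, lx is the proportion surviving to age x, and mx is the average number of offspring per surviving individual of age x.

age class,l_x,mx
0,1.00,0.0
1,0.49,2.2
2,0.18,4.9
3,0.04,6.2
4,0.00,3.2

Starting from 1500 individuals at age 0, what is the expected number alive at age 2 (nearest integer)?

270

Expected survivors = N0 · l_2 = 1500 × 0.18 = 270 → 270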